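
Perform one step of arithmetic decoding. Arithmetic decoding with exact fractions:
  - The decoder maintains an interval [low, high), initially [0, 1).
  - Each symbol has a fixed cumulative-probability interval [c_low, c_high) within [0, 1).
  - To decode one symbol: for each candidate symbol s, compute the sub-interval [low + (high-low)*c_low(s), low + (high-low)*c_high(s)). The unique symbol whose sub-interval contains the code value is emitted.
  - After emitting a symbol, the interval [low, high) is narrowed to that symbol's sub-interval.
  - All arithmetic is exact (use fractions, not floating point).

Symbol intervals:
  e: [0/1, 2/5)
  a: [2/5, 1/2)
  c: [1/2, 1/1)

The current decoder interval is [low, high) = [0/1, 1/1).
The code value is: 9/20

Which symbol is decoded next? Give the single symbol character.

Answer: a

Derivation:
Interval width = high − low = 1/1 − 0/1 = 1/1
Scaled code = (code − low) / width = (9/20 − 0/1) / 1/1 = 9/20
  e: [0/1, 2/5) 
  a: [2/5, 1/2) ← scaled code falls here ✓
  c: [1/2, 1/1) 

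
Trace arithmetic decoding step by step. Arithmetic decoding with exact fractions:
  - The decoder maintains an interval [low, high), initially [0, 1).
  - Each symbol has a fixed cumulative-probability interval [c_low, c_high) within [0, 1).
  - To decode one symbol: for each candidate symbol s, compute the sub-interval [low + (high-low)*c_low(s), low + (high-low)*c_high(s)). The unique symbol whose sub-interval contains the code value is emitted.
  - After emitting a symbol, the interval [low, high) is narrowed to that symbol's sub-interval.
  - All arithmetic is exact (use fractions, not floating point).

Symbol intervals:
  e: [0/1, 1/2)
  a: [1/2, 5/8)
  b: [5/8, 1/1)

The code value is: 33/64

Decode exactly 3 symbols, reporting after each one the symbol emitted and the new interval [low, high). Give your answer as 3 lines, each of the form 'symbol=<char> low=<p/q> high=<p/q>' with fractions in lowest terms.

Answer: symbol=a low=1/2 high=5/8
symbol=e low=1/2 high=9/16
symbol=e low=1/2 high=17/32

Derivation:
Step 1: interval [0/1, 1/1), width = 1/1 - 0/1 = 1/1
  'e': [0/1 + 1/1*0/1, 0/1 + 1/1*1/2) = [0/1, 1/2)
  'a': [0/1 + 1/1*1/2, 0/1 + 1/1*5/8) = [1/2, 5/8) <- contains code 33/64
  'b': [0/1 + 1/1*5/8, 0/1 + 1/1*1/1) = [5/8, 1/1)
  emit 'a', narrow to [1/2, 5/8)
Step 2: interval [1/2, 5/8), width = 5/8 - 1/2 = 1/8
  'e': [1/2 + 1/8*0/1, 1/2 + 1/8*1/2) = [1/2, 9/16) <- contains code 33/64
  'a': [1/2 + 1/8*1/2, 1/2 + 1/8*5/8) = [9/16, 37/64)
  'b': [1/2 + 1/8*5/8, 1/2 + 1/8*1/1) = [37/64, 5/8)
  emit 'e', narrow to [1/2, 9/16)
Step 3: interval [1/2, 9/16), width = 9/16 - 1/2 = 1/16
  'e': [1/2 + 1/16*0/1, 1/2 + 1/16*1/2) = [1/2, 17/32) <- contains code 33/64
  'a': [1/2 + 1/16*1/2, 1/2 + 1/16*5/8) = [17/32, 69/128)
  'b': [1/2 + 1/16*5/8, 1/2 + 1/16*1/1) = [69/128, 9/16)
  emit 'e', narrow to [1/2, 17/32)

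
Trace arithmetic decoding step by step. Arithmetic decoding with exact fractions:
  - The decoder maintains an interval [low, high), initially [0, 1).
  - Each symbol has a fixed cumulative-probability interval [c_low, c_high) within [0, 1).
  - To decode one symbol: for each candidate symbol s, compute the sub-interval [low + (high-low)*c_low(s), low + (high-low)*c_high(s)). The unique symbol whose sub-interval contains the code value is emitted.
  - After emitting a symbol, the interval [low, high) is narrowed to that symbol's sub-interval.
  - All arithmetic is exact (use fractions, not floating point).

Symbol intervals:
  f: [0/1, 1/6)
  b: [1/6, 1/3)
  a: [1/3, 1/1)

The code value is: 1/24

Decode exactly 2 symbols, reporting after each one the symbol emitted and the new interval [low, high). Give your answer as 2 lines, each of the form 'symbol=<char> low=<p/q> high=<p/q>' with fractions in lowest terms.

Step 1: interval [0/1, 1/1), width = 1/1 - 0/1 = 1/1
  'f': [0/1 + 1/1*0/1, 0/1 + 1/1*1/6) = [0/1, 1/6) <- contains code 1/24
  'b': [0/1 + 1/1*1/6, 0/1 + 1/1*1/3) = [1/6, 1/3)
  'a': [0/1 + 1/1*1/3, 0/1 + 1/1*1/1) = [1/3, 1/1)
  emit 'f', narrow to [0/1, 1/6)
Step 2: interval [0/1, 1/6), width = 1/6 - 0/1 = 1/6
  'f': [0/1 + 1/6*0/1, 0/1 + 1/6*1/6) = [0/1, 1/36)
  'b': [0/1 + 1/6*1/6, 0/1 + 1/6*1/3) = [1/36, 1/18) <- contains code 1/24
  'a': [0/1 + 1/6*1/3, 0/1 + 1/6*1/1) = [1/18, 1/6)
  emit 'b', narrow to [1/36, 1/18)

Answer: symbol=f low=0/1 high=1/6
symbol=b low=1/36 high=1/18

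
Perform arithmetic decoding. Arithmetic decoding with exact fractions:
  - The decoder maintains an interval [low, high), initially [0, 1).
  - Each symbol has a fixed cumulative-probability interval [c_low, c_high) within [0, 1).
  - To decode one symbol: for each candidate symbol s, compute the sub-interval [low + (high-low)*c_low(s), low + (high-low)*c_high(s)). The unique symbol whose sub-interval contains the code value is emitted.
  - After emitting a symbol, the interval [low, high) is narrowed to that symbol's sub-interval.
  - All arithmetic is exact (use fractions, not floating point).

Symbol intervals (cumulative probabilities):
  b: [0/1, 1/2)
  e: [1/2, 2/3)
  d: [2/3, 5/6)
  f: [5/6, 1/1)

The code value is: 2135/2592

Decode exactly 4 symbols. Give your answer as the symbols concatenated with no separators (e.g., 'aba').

Answer: dfef

Derivation:
Step 1: interval [0/1, 1/1), width = 1/1 - 0/1 = 1/1
  'b': [0/1 + 1/1*0/1, 0/1 + 1/1*1/2) = [0/1, 1/2)
  'e': [0/1 + 1/1*1/2, 0/1 + 1/1*2/3) = [1/2, 2/3)
  'd': [0/1 + 1/1*2/3, 0/1 + 1/1*5/6) = [2/3, 5/6) <- contains code 2135/2592
  'f': [0/1 + 1/1*5/6, 0/1 + 1/1*1/1) = [5/6, 1/1)
  emit 'd', narrow to [2/3, 5/6)
Step 2: interval [2/3, 5/6), width = 5/6 - 2/3 = 1/6
  'b': [2/3 + 1/6*0/1, 2/3 + 1/6*1/2) = [2/3, 3/4)
  'e': [2/3 + 1/6*1/2, 2/3 + 1/6*2/3) = [3/4, 7/9)
  'd': [2/3 + 1/6*2/3, 2/3 + 1/6*5/6) = [7/9, 29/36)
  'f': [2/3 + 1/6*5/6, 2/3 + 1/6*1/1) = [29/36, 5/6) <- contains code 2135/2592
  emit 'f', narrow to [29/36, 5/6)
Step 3: interval [29/36, 5/6), width = 5/6 - 29/36 = 1/36
  'b': [29/36 + 1/36*0/1, 29/36 + 1/36*1/2) = [29/36, 59/72)
  'e': [29/36 + 1/36*1/2, 29/36 + 1/36*2/3) = [59/72, 89/108) <- contains code 2135/2592
  'd': [29/36 + 1/36*2/3, 29/36 + 1/36*5/6) = [89/108, 179/216)
  'f': [29/36 + 1/36*5/6, 29/36 + 1/36*1/1) = [179/216, 5/6)
  emit 'e', narrow to [59/72, 89/108)
Step 4: interval [59/72, 89/108), width = 89/108 - 59/72 = 1/216
  'b': [59/72 + 1/216*0/1, 59/72 + 1/216*1/2) = [59/72, 355/432)
  'e': [59/72 + 1/216*1/2, 59/72 + 1/216*2/3) = [355/432, 533/648)
  'd': [59/72 + 1/216*2/3, 59/72 + 1/216*5/6) = [533/648, 1067/1296)
  'f': [59/72 + 1/216*5/6, 59/72 + 1/216*1/1) = [1067/1296, 89/108) <- contains code 2135/2592
  emit 'f', narrow to [1067/1296, 89/108)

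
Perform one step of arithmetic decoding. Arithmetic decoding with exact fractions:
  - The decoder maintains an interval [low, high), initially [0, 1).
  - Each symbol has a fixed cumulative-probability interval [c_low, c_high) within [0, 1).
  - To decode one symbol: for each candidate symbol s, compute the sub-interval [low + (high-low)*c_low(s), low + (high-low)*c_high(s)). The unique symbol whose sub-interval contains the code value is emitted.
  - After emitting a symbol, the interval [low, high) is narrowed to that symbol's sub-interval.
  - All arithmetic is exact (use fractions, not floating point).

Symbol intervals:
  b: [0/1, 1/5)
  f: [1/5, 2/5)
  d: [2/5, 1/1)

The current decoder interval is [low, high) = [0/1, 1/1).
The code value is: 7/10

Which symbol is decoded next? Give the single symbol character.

Interval width = high − low = 1/1 − 0/1 = 1/1
Scaled code = (code − low) / width = (7/10 − 0/1) / 1/1 = 7/10
  b: [0/1, 1/5) 
  f: [1/5, 2/5) 
  d: [2/5, 1/1) ← scaled code falls here ✓

Answer: d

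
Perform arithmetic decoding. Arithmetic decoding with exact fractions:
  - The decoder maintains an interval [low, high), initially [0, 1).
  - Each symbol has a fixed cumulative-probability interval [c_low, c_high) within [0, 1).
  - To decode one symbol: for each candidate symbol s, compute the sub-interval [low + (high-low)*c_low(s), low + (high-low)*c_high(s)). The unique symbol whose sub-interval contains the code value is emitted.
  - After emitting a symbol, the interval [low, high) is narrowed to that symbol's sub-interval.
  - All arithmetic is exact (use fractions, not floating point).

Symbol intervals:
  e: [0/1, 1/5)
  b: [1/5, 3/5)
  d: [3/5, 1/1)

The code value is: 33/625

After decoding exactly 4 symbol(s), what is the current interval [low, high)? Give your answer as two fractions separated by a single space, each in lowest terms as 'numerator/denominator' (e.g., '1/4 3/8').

Step 1: interval [0/1, 1/1), width = 1/1 - 0/1 = 1/1
  'e': [0/1 + 1/1*0/1, 0/1 + 1/1*1/5) = [0/1, 1/5) <- contains code 33/625
  'b': [0/1 + 1/1*1/5, 0/1 + 1/1*3/5) = [1/5, 3/5)
  'd': [0/1 + 1/1*3/5, 0/1 + 1/1*1/1) = [3/5, 1/1)
  emit 'e', narrow to [0/1, 1/5)
Step 2: interval [0/1, 1/5), width = 1/5 - 0/1 = 1/5
  'e': [0/1 + 1/5*0/1, 0/1 + 1/5*1/5) = [0/1, 1/25)
  'b': [0/1 + 1/5*1/5, 0/1 + 1/5*3/5) = [1/25, 3/25) <- contains code 33/625
  'd': [0/1 + 1/5*3/5, 0/1 + 1/5*1/1) = [3/25, 1/5)
  emit 'b', narrow to [1/25, 3/25)
Step 3: interval [1/25, 3/25), width = 3/25 - 1/25 = 2/25
  'e': [1/25 + 2/25*0/1, 1/25 + 2/25*1/5) = [1/25, 7/125) <- contains code 33/625
  'b': [1/25 + 2/25*1/5, 1/25 + 2/25*3/5) = [7/125, 11/125)
  'd': [1/25 + 2/25*3/5, 1/25 + 2/25*1/1) = [11/125, 3/25)
  emit 'e', narrow to [1/25, 7/125)
Step 4: interval [1/25, 7/125), width = 7/125 - 1/25 = 2/125
  'e': [1/25 + 2/125*0/1, 1/25 + 2/125*1/5) = [1/25, 27/625)
  'b': [1/25 + 2/125*1/5, 1/25 + 2/125*3/5) = [27/625, 31/625)
  'd': [1/25 + 2/125*3/5, 1/25 + 2/125*1/1) = [31/625, 7/125) <- contains code 33/625
  emit 'd', narrow to [31/625, 7/125)

Answer: 31/625 7/125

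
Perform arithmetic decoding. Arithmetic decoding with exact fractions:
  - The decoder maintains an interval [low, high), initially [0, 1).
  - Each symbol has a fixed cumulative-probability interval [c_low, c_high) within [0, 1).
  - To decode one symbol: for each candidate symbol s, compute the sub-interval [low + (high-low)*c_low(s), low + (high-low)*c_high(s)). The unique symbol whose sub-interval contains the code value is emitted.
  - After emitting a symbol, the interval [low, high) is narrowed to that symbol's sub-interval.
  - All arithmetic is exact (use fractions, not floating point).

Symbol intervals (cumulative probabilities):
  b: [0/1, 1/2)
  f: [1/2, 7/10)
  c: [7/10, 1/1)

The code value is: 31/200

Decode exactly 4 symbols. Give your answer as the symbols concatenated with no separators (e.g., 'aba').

Step 1: interval [0/1, 1/1), width = 1/1 - 0/1 = 1/1
  'b': [0/1 + 1/1*0/1, 0/1 + 1/1*1/2) = [0/1, 1/2) <- contains code 31/200
  'f': [0/1 + 1/1*1/2, 0/1 + 1/1*7/10) = [1/2, 7/10)
  'c': [0/1 + 1/1*7/10, 0/1 + 1/1*1/1) = [7/10, 1/1)
  emit 'b', narrow to [0/1, 1/2)
Step 2: interval [0/1, 1/2), width = 1/2 - 0/1 = 1/2
  'b': [0/1 + 1/2*0/1, 0/1 + 1/2*1/2) = [0/1, 1/4) <- contains code 31/200
  'f': [0/1 + 1/2*1/2, 0/1 + 1/2*7/10) = [1/4, 7/20)
  'c': [0/1 + 1/2*7/10, 0/1 + 1/2*1/1) = [7/20, 1/2)
  emit 'b', narrow to [0/1, 1/4)
Step 3: interval [0/1, 1/4), width = 1/4 - 0/1 = 1/4
  'b': [0/1 + 1/4*0/1, 0/1 + 1/4*1/2) = [0/1, 1/8)
  'f': [0/1 + 1/4*1/2, 0/1 + 1/4*7/10) = [1/8, 7/40) <- contains code 31/200
  'c': [0/1 + 1/4*7/10, 0/1 + 1/4*1/1) = [7/40, 1/4)
  emit 'f', narrow to [1/8, 7/40)
Step 4: interval [1/8, 7/40), width = 7/40 - 1/8 = 1/20
  'b': [1/8 + 1/20*0/1, 1/8 + 1/20*1/2) = [1/8, 3/20)
  'f': [1/8 + 1/20*1/2, 1/8 + 1/20*7/10) = [3/20, 4/25) <- contains code 31/200
  'c': [1/8 + 1/20*7/10, 1/8 + 1/20*1/1) = [4/25, 7/40)
  emit 'f', narrow to [3/20, 4/25)

Answer: bbff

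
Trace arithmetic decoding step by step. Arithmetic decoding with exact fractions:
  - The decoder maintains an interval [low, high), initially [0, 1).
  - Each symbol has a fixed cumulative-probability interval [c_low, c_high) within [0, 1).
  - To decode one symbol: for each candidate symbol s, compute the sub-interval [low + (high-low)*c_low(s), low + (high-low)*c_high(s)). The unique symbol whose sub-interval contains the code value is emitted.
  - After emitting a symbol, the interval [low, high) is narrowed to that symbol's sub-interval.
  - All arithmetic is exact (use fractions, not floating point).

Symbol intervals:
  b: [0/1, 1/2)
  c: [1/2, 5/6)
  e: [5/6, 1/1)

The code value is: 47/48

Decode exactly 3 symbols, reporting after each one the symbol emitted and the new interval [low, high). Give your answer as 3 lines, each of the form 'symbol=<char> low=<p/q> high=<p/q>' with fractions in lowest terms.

Answer: symbol=e low=5/6 high=1/1
symbol=e low=35/36 high=1/1
symbol=b low=35/36 high=71/72

Derivation:
Step 1: interval [0/1, 1/1), width = 1/1 - 0/1 = 1/1
  'b': [0/1 + 1/1*0/1, 0/1 + 1/1*1/2) = [0/1, 1/2)
  'c': [0/1 + 1/1*1/2, 0/1 + 1/1*5/6) = [1/2, 5/6)
  'e': [0/1 + 1/1*5/6, 0/1 + 1/1*1/1) = [5/6, 1/1) <- contains code 47/48
  emit 'e', narrow to [5/6, 1/1)
Step 2: interval [5/6, 1/1), width = 1/1 - 5/6 = 1/6
  'b': [5/6 + 1/6*0/1, 5/6 + 1/6*1/2) = [5/6, 11/12)
  'c': [5/6 + 1/6*1/2, 5/6 + 1/6*5/6) = [11/12, 35/36)
  'e': [5/6 + 1/6*5/6, 5/6 + 1/6*1/1) = [35/36, 1/1) <- contains code 47/48
  emit 'e', narrow to [35/36, 1/1)
Step 3: interval [35/36, 1/1), width = 1/1 - 35/36 = 1/36
  'b': [35/36 + 1/36*0/1, 35/36 + 1/36*1/2) = [35/36, 71/72) <- contains code 47/48
  'c': [35/36 + 1/36*1/2, 35/36 + 1/36*5/6) = [71/72, 215/216)
  'e': [35/36 + 1/36*5/6, 35/36 + 1/36*1/1) = [215/216, 1/1)
  emit 'b', narrow to [35/36, 71/72)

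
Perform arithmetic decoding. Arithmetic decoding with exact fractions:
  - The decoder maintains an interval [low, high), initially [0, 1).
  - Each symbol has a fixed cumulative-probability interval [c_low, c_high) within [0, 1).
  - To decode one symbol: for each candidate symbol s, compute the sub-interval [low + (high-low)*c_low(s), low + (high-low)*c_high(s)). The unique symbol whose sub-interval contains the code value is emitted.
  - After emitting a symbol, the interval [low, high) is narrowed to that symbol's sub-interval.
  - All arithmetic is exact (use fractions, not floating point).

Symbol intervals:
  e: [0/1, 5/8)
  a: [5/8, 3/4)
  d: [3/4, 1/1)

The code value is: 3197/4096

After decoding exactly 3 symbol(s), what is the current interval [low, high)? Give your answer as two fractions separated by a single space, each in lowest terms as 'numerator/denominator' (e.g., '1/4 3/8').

Step 1: interval [0/1, 1/1), width = 1/1 - 0/1 = 1/1
  'e': [0/1 + 1/1*0/1, 0/1 + 1/1*5/8) = [0/1, 5/8)
  'a': [0/1 + 1/1*5/8, 0/1 + 1/1*3/4) = [5/8, 3/4)
  'd': [0/1 + 1/1*3/4, 0/1 + 1/1*1/1) = [3/4, 1/1) <- contains code 3197/4096
  emit 'd', narrow to [3/4, 1/1)
Step 2: interval [3/4, 1/1), width = 1/1 - 3/4 = 1/4
  'e': [3/4 + 1/4*0/1, 3/4 + 1/4*5/8) = [3/4, 29/32) <- contains code 3197/4096
  'a': [3/4 + 1/4*5/8, 3/4 + 1/4*3/4) = [29/32, 15/16)
  'd': [3/4 + 1/4*3/4, 3/4 + 1/4*1/1) = [15/16, 1/1)
  emit 'e', narrow to [3/4, 29/32)
Step 3: interval [3/4, 29/32), width = 29/32 - 3/4 = 5/32
  'e': [3/4 + 5/32*0/1, 3/4 + 5/32*5/8) = [3/4, 217/256) <- contains code 3197/4096
  'a': [3/4 + 5/32*5/8, 3/4 + 5/32*3/4) = [217/256, 111/128)
  'd': [3/4 + 5/32*3/4, 3/4 + 5/32*1/1) = [111/128, 29/32)
  emit 'e', narrow to [3/4, 217/256)

Answer: 3/4 217/256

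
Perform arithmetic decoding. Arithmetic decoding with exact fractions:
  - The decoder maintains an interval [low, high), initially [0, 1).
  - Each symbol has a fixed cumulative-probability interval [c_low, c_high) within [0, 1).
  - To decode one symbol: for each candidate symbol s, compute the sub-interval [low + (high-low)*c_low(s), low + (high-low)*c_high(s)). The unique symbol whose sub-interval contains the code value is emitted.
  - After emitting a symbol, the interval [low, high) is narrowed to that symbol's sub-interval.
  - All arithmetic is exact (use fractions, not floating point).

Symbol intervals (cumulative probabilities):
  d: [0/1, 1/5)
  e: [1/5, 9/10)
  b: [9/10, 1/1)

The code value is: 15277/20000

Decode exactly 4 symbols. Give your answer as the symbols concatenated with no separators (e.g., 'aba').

Answer: eeeb

Derivation:
Step 1: interval [0/1, 1/1), width = 1/1 - 0/1 = 1/1
  'd': [0/1 + 1/1*0/1, 0/1 + 1/1*1/5) = [0/1, 1/5)
  'e': [0/1 + 1/1*1/5, 0/1 + 1/1*9/10) = [1/5, 9/10) <- contains code 15277/20000
  'b': [0/1 + 1/1*9/10, 0/1 + 1/1*1/1) = [9/10, 1/1)
  emit 'e', narrow to [1/5, 9/10)
Step 2: interval [1/5, 9/10), width = 9/10 - 1/5 = 7/10
  'd': [1/5 + 7/10*0/1, 1/5 + 7/10*1/5) = [1/5, 17/50)
  'e': [1/5 + 7/10*1/5, 1/5 + 7/10*9/10) = [17/50, 83/100) <- contains code 15277/20000
  'b': [1/5 + 7/10*9/10, 1/5 + 7/10*1/1) = [83/100, 9/10)
  emit 'e', narrow to [17/50, 83/100)
Step 3: interval [17/50, 83/100), width = 83/100 - 17/50 = 49/100
  'd': [17/50 + 49/100*0/1, 17/50 + 49/100*1/5) = [17/50, 219/500)
  'e': [17/50 + 49/100*1/5, 17/50 + 49/100*9/10) = [219/500, 781/1000) <- contains code 15277/20000
  'b': [17/50 + 49/100*9/10, 17/50 + 49/100*1/1) = [781/1000, 83/100)
  emit 'e', narrow to [219/500, 781/1000)
Step 4: interval [219/500, 781/1000), width = 781/1000 - 219/500 = 343/1000
  'd': [219/500 + 343/1000*0/1, 219/500 + 343/1000*1/5) = [219/500, 2533/5000)
  'e': [219/500 + 343/1000*1/5, 219/500 + 343/1000*9/10) = [2533/5000, 7467/10000)
  'b': [219/500 + 343/1000*9/10, 219/500 + 343/1000*1/1) = [7467/10000, 781/1000) <- contains code 15277/20000
  emit 'b', narrow to [7467/10000, 781/1000)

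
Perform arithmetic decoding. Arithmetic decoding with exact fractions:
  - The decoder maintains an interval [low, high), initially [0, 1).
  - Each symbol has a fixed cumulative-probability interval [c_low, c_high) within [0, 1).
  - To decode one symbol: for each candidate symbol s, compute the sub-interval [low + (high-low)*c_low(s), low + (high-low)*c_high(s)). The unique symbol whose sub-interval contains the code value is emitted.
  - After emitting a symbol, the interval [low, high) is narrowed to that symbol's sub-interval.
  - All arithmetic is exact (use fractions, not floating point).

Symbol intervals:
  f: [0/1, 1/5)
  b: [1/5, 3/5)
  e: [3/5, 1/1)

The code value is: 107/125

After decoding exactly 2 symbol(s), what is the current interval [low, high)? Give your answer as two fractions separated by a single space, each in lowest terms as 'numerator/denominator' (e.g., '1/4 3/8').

Step 1: interval [0/1, 1/1), width = 1/1 - 0/1 = 1/1
  'f': [0/1 + 1/1*0/1, 0/1 + 1/1*1/5) = [0/1, 1/5)
  'b': [0/1 + 1/1*1/5, 0/1 + 1/1*3/5) = [1/5, 3/5)
  'e': [0/1 + 1/1*3/5, 0/1 + 1/1*1/1) = [3/5, 1/1) <- contains code 107/125
  emit 'e', narrow to [3/5, 1/1)
Step 2: interval [3/5, 1/1), width = 1/1 - 3/5 = 2/5
  'f': [3/5 + 2/5*0/1, 3/5 + 2/5*1/5) = [3/5, 17/25)
  'b': [3/5 + 2/5*1/5, 3/5 + 2/5*3/5) = [17/25, 21/25)
  'e': [3/5 + 2/5*3/5, 3/5 + 2/5*1/1) = [21/25, 1/1) <- contains code 107/125
  emit 'e', narrow to [21/25, 1/1)

Answer: 21/25 1/1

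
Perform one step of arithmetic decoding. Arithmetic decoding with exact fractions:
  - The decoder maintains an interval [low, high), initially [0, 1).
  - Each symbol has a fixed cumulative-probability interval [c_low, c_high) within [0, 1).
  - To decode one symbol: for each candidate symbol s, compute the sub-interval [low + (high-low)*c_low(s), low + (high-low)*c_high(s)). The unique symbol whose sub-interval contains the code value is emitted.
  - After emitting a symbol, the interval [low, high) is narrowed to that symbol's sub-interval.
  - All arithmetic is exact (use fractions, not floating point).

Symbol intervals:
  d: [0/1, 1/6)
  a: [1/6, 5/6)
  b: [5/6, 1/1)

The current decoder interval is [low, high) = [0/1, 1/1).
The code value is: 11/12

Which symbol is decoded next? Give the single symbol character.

Answer: b

Derivation:
Interval width = high − low = 1/1 − 0/1 = 1/1
Scaled code = (code − low) / width = (11/12 − 0/1) / 1/1 = 11/12
  d: [0/1, 1/6) 
  a: [1/6, 5/6) 
  b: [5/6, 1/1) ← scaled code falls here ✓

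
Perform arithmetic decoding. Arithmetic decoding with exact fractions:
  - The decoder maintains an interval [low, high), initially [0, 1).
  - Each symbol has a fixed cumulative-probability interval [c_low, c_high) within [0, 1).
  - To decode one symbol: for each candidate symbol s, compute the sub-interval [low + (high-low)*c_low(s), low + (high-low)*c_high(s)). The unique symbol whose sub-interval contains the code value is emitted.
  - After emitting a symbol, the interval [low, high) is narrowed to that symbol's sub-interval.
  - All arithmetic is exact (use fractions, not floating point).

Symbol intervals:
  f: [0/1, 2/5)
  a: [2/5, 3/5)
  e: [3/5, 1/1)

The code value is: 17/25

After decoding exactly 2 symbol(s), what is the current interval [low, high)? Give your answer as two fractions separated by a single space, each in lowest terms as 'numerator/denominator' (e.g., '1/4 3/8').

Answer: 3/5 19/25

Derivation:
Step 1: interval [0/1, 1/1), width = 1/1 - 0/1 = 1/1
  'f': [0/1 + 1/1*0/1, 0/1 + 1/1*2/5) = [0/1, 2/5)
  'a': [0/1 + 1/1*2/5, 0/1 + 1/1*3/5) = [2/5, 3/5)
  'e': [0/1 + 1/1*3/5, 0/1 + 1/1*1/1) = [3/5, 1/1) <- contains code 17/25
  emit 'e', narrow to [3/5, 1/1)
Step 2: interval [3/5, 1/1), width = 1/1 - 3/5 = 2/5
  'f': [3/5 + 2/5*0/1, 3/5 + 2/5*2/5) = [3/5, 19/25) <- contains code 17/25
  'a': [3/5 + 2/5*2/5, 3/5 + 2/5*3/5) = [19/25, 21/25)
  'e': [3/5 + 2/5*3/5, 3/5 + 2/5*1/1) = [21/25, 1/1)
  emit 'f', narrow to [3/5, 19/25)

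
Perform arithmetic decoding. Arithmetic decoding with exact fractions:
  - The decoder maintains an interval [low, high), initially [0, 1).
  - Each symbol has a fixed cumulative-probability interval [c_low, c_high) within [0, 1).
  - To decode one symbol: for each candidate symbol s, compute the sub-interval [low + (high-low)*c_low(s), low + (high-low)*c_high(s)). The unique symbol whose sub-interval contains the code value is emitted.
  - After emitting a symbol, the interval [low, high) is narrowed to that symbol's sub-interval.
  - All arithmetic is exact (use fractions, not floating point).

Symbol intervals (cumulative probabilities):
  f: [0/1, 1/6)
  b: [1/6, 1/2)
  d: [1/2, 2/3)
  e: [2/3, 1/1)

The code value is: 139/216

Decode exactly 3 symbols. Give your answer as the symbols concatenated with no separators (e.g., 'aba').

Step 1: interval [0/1, 1/1), width = 1/1 - 0/1 = 1/1
  'f': [0/1 + 1/1*0/1, 0/1 + 1/1*1/6) = [0/1, 1/6)
  'b': [0/1 + 1/1*1/6, 0/1 + 1/1*1/2) = [1/6, 1/2)
  'd': [0/1 + 1/1*1/2, 0/1 + 1/1*2/3) = [1/2, 2/3) <- contains code 139/216
  'e': [0/1 + 1/1*2/3, 0/1 + 1/1*1/1) = [2/3, 1/1)
  emit 'd', narrow to [1/2, 2/3)
Step 2: interval [1/2, 2/3), width = 2/3 - 1/2 = 1/6
  'f': [1/2 + 1/6*0/1, 1/2 + 1/6*1/6) = [1/2, 19/36)
  'b': [1/2 + 1/6*1/6, 1/2 + 1/6*1/2) = [19/36, 7/12)
  'd': [1/2 + 1/6*1/2, 1/2 + 1/6*2/3) = [7/12, 11/18)
  'e': [1/2 + 1/6*2/3, 1/2 + 1/6*1/1) = [11/18, 2/3) <- contains code 139/216
  emit 'e', narrow to [11/18, 2/3)
Step 3: interval [11/18, 2/3), width = 2/3 - 11/18 = 1/18
  'f': [11/18 + 1/18*0/1, 11/18 + 1/18*1/6) = [11/18, 67/108)
  'b': [11/18 + 1/18*1/6, 11/18 + 1/18*1/2) = [67/108, 23/36)
  'd': [11/18 + 1/18*1/2, 11/18 + 1/18*2/3) = [23/36, 35/54) <- contains code 139/216
  'e': [11/18 + 1/18*2/3, 11/18 + 1/18*1/1) = [35/54, 2/3)
  emit 'd', narrow to [23/36, 35/54)

Answer: ded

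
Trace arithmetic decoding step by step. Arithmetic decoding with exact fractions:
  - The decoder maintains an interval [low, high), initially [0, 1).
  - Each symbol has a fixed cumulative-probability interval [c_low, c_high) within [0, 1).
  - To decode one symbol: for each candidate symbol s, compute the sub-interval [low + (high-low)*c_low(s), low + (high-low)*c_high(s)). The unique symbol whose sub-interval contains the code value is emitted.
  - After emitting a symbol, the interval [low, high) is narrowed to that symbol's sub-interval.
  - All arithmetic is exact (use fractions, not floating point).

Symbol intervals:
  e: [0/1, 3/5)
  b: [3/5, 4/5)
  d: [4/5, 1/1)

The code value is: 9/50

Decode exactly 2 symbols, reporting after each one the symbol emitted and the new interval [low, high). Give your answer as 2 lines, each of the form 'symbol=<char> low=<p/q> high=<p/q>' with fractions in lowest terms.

Step 1: interval [0/1, 1/1), width = 1/1 - 0/1 = 1/1
  'e': [0/1 + 1/1*0/1, 0/1 + 1/1*3/5) = [0/1, 3/5) <- contains code 9/50
  'b': [0/1 + 1/1*3/5, 0/1 + 1/1*4/5) = [3/5, 4/5)
  'd': [0/1 + 1/1*4/5, 0/1 + 1/1*1/1) = [4/5, 1/1)
  emit 'e', narrow to [0/1, 3/5)
Step 2: interval [0/1, 3/5), width = 3/5 - 0/1 = 3/5
  'e': [0/1 + 3/5*0/1, 0/1 + 3/5*3/5) = [0/1, 9/25) <- contains code 9/50
  'b': [0/1 + 3/5*3/5, 0/1 + 3/5*4/5) = [9/25, 12/25)
  'd': [0/1 + 3/5*4/5, 0/1 + 3/5*1/1) = [12/25, 3/5)
  emit 'e', narrow to [0/1, 9/25)

Answer: symbol=e low=0/1 high=3/5
symbol=e low=0/1 high=9/25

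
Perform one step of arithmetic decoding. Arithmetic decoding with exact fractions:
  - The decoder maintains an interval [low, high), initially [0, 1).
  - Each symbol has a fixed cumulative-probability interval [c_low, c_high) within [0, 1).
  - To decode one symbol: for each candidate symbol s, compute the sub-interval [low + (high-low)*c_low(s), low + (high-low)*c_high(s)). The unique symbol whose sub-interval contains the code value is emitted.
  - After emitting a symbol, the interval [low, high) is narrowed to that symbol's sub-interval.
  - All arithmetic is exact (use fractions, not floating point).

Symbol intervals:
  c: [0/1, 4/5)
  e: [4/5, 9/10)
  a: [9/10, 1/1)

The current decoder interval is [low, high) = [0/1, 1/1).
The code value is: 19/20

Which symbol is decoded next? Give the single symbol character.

Answer: a

Derivation:
Interval width = high − low = 1/1 − 0/1 = 1/1
Scaled code = (code − low) / width = (19/20 − 0/1) / 1/1 = 19/20
  c: [0/1, 4/5) 
  e: [4/5, 9/10) 
  a: [9/10, 1/1) ← scaled code falls here ✓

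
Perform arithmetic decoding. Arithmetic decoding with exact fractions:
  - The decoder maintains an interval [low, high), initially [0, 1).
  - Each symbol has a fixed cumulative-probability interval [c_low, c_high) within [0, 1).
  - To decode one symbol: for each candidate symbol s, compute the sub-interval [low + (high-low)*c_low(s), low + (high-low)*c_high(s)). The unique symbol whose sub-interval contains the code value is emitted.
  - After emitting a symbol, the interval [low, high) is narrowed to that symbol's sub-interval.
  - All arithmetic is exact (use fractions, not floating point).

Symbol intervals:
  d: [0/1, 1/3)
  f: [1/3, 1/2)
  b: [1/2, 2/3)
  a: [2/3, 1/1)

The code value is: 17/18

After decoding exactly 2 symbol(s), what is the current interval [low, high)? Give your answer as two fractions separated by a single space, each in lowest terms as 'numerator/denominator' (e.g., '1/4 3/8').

Answer: 8/9 1/1

Derivation:
Step 1: interval [0/1, 1/1), width = 1/1 - 0/1 = 1/1
  'd': [0/1 + 1/1*0/1, 0/1 + 1/1*1/3) = [0/1, 1/3)
  'f': [0/1 + 1/1*1/3, 0/1 + 1/1*1/2) = [1/3, 1/2)
  'b': [0/1 + 1/1*1/2, 0/1 + 1/1*2/3) = [1/2, 2/3)
  'a': [0/1 + 1/1*2/3, 0/1 + 1/1*1/1) = [2/3, 1/1) <- contains code 17/18
  emit 'a', narrow to [2/3, 1/1)
Step 2: interval [2/3, 1/1), width = 1/1 - 2/3 = 1/3
  'd': [2/3 + 1/3*0/1, 2/3 + 1/3*1/3) = [2/3, 7/9)
  'f': [2/3 + 1/3*1/3, 2/3 + 1/3*1/2) = [7/9, 5/6)
  'b': [2/3 + 1/3*1/2, 2/3 + 1/3*2/3) = [5/6, 8/9)
  'a': [2/3 + 1/3*2/3, 2/3 + 1/3*1/1) = [8/9, 1/1) <- contains code 17/18
  emit 'a', narrow to [8/9, 1/1)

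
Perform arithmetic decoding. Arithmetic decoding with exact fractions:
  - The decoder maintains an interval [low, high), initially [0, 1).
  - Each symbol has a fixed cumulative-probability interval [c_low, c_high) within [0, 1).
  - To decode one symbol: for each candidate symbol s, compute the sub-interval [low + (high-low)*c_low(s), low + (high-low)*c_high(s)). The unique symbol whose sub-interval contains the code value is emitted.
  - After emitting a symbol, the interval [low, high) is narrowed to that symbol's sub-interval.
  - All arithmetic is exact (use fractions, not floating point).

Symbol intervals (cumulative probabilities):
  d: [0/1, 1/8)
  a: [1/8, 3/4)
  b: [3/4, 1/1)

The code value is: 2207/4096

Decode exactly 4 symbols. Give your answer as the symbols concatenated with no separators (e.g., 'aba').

Step 1: interval [0/1, 1/1), width = 1/1 - 0/1 = 1/1
  'd': [0/1 + 1/1*0/1, 0/1 + 1/1*1/8) = [0/1, 1/8)
  'a': [0/1 + 1/1*1/8, 0/1 + 1/1*3/4) = [1/8, 3/4) <- contains code 2207/4096
  'b': [0/1 + 1/1*3/4, 0/1 + 1/1*1/1) = [3/4, 1/1)
  emit 'a', narrow to [1/8, 3/4)
Step 2: interval [1/8, 3/4), width = 3/4 - 1/8 = 5/8
  'd': [1/8 + 5/8*0/1, 1/8 + 5/8*1/8) = [1/8, 13/64)
  'a': [1/8 + 5/8*1/8, 1/8 + 5/8*3/4) = [13/64, 19/32) <- contains code 2207/4096
  'b': [1/8 + 5/8*3/4, 1/8 + 5/8*1/1) = [19/32, 3/4)
  emit 'a', narrow to [13/64, 19/32)
Step 3: interval [13/64, 19/32), width = 19/32 - 13/64 = 25/64
  'd': [13/64 + 25/64*0/1, 13/64 + 25/64*1/8) = [13/64, 129/512)
  'a': [13/64 + 25/64*1/8, 13/64 + 25/64*3/4) = [129/512, 127/256)
  'b': [13/64 + 25/64*3/4, 13/64 + 25/64*1/1) = [127/256, 19/32) <- contains code 2207/4096
  emit 'b', narrow to [127/256, 19/32)
Step 4: interval [127/256, 19/32), width = 19/32 - 127/256 = 25/256
  'd': [127/256 + 25/256*0/1, 127/256 + 25/256*1/8) = [127/256, 1041/2048)
  'a': [127/256 + 25/256*1/8, 127/256 + 25/256*3/4) = [1041/2048, 583/1024) <- contains code 2207/4096
  'b': [127/256 + 25/256*3/4, 127/256 + 25/256*1/1) = [583/1024, 19/32)
  emit 'a', narrow to [1041/2048, 583/1024)

Answer: aaba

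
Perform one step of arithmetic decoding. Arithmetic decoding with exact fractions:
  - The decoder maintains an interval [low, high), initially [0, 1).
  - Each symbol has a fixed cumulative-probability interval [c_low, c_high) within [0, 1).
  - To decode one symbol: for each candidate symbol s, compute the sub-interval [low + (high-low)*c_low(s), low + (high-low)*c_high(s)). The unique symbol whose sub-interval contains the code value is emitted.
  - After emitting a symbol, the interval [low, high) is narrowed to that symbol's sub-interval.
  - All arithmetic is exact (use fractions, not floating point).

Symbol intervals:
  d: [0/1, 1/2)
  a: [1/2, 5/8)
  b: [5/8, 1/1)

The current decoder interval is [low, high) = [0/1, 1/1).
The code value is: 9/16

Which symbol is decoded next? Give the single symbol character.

Interval width = high − low = 1/1 − 0/1 = 1/1
Scaled code = (code − low) / width = (9/16 − 0/1) / 1/1 = 9/16
  d: [0/1, 1/2) 
  a: [1/2, 5/8) ← scaled code falls here ✓
  b: [5/8, 1/1) 

Answer: a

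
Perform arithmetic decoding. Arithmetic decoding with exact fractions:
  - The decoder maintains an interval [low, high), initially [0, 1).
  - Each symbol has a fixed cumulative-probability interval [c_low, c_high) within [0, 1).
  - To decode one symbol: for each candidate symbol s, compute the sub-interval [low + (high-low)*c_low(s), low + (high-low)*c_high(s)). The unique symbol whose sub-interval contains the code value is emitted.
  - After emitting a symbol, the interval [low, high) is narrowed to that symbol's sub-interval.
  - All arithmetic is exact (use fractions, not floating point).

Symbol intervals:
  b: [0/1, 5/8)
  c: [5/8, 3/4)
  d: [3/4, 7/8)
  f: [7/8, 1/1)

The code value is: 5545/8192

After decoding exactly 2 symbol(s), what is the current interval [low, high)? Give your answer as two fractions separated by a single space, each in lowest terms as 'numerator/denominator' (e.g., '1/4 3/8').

Answer: 5/8 45/64

Derivation:
Step 1: interval [0/1, 1/1), width = 1/1 - 0/1 = 1/1
  'b': [0/1 + 1/1*0/1, 0/1 + 1/1*5/8) = [0/1, 5/8)
  'c': [0/1 + 1/1*5/8, 0/1 + 1/1*3/4) = [5/8, 3/4) <- contains code 5545/8192
  'd': [0/1 + 1/1*3/4, 0/1 + 1/1*7/8) = [3/4, 7/8)
  'f': [0/1 + 1/1*7/8, 0/1 + 1/1*1/1) = [7/8, 1/1)
  emit 'c', narrow to [5/8, 3/4)
Step 2: interval [5/8, 3/4), width = 3/4 - 5/8 = 1/8
  'b': [5/8 + 1/8*0/1, 5/8 + 1/8*5/8) = [5/8, 45/64) <- contains code 5545/8192
  'c': [5/8 + 1/8*5/8, 5/8 + 1/8*3/4) = [45/64, 23/32)
  'd': [5/8 + 1/8*3/4, 5/8 + 1/8*7/8) = [23/32, 47/64)
  'f': [5/8 + 1/8*7/8, 5/8 + 1/8*1/1) = [47/64, 3/4)
  emit 'b', narrow to [5/8, 45/64)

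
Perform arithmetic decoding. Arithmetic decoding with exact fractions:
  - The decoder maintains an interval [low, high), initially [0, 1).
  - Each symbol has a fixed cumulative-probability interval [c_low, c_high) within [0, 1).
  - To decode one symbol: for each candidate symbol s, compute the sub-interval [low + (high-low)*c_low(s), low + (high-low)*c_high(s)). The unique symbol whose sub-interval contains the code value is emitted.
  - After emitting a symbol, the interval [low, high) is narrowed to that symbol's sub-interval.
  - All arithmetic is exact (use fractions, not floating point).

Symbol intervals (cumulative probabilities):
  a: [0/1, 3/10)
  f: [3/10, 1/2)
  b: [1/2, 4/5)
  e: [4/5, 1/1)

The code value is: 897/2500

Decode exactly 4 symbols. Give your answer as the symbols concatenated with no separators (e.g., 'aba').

Answer: faee

Derivation:
Step 1: interval [0/1, 1/1), width = 1/1 - 0/1 = 1/1
  'a': [0/1 + 1/1*0/1, 0/1 + 1/1*3/10) = [0/1, 3/10)
  'f': [0/1 + 1/1*3/10, 0/1 + 1/1*1/2) = [3/10, 1/2) <- contains code 897/2500
  'b': [0/1 + 1/1*1/2, 0/1 + 1/1*4/5) = [1/2, 4/5)
  'e': [0/1 + 1/1*4/5, 0/1 + 1/1*1/1) = [4/5, 1/1)
  emit 'f', narrow to [3/10, 1/2)
Step 2: interval [3/10, 1/2), width = 1/2 - 3/10 = 1/5
  'a': [3/10 + 1/5*0/1, 3/10 + 1/5*3/10) = [3/10, 9/25) <- contains code 897/2500
  'f': [3/10 + 1/5*3/10, 3/10 + 1/5*1/2) = [9/25, 2/5)
  'b': [3/10 + 1/5*1/2, 3/10 + 1/5*4/5) = [2/5, 23/50)
  'e': [3/10 + 1/5*4/5, 3/10 + 1/5*1/1) = [23/50, 1/2)
  emit 'a', narrow to [3/10, 9/25)
Step 3: interval [3/10, 9/25), width = 9/25 - 3/10 = 3/50
  'a': [3/10 + 3/50*0/1, 3/10 + 3/50*3/10) = [3/10, 159/500)
  'f': [3/10 + 3/50*3/10, 3/10 + 3/50*1/2) = [159/500, 33/100)
  'b': [3/10 + 3/50*1/2, 3/10 + 3/50*4/5) = [33/100, 87/250)
  'e': [3/10 + 3/50*4/5, 3/10 + 3/50*1/1) = [87/250, 9/25) <- contains code 897/2500
  emit 'e', narrow to [87/250, 9/25)
Step 4: interval [87/250, 9/25), width = 9/25 - 87/250 = 3/250
  'a': [87/250 + 3/250*0/1, 87/250 + 3/250*3/10) = [87/250, 879/2500)
  'f': [87/250 + 3/250*3/10, 87/250 + 3/250*1/2) = [879/2500, 177/500)
  'b': [87/250 + 3/250*1/2, 87/250 + 3/250*4/5) = [177/500, 447/1250)
  'e': [87/250 + 3/250*4/5, 87/250 + 3/250*1/1) = [447/1250, 9/25) <- contains code 897/2500
  emit 'e', narrow to [447/1250, 9/25)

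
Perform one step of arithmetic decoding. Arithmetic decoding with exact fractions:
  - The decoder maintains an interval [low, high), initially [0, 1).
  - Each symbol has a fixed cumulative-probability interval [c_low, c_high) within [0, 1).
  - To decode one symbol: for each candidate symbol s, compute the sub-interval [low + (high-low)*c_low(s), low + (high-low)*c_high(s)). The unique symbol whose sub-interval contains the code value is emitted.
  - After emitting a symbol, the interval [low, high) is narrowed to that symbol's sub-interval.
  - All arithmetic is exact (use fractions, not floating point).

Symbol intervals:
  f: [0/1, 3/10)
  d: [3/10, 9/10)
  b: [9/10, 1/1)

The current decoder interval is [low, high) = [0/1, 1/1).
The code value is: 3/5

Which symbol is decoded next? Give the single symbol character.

Interval width = high − low = 1/1 − 0/1 = 1/1
Scaled code = (code − low) / width = (3/5 − 0/1) / 1/1 = 3/5
  f: [0/1, 3/10) 
  d: [3/10, 9/10) ← scaled code falls here ✓
  b: [9/10, 1/1) 

Answer: d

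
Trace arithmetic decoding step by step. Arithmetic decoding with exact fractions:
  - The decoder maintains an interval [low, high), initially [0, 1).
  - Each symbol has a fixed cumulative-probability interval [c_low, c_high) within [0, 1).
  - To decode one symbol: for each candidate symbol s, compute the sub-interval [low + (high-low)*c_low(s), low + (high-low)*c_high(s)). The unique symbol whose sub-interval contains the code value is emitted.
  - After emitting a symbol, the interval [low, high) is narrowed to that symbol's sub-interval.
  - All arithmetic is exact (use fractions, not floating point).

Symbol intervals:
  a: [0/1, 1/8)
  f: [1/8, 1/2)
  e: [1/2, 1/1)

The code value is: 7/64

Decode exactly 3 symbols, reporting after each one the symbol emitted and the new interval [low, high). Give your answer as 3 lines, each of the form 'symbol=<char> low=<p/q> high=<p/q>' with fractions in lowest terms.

Step 1: interval [0/1, 1/1), width = 1/1 - 0/1 = 1/1
  'a': [0/1 + 1/1*0/1, 0/1 + 1/1*1/8) = [0/1, 1/8) <- contains code 7/64
  'f': [0/1 + 1/1*1/8, 0/1 + 1/1*1/2) = [1/8, 1/2)
  'e': [0/1 + 1/1*1/2, 0/1 + 1/1*1/1) = [1/2, 1/1)
  emit 'a', narrow to [0/1, 1/8)
Step 2: interval [0/1, 1/8), width = 1/8 - 0/1 = 1/8
  'a': [0/1 + 1/8*0/1, 0/1 + 1/8*1/8) = [0/1, 1/64)
  'f': [0/1 + 1/8*1/8, 0/1 + 1/8*1/2) = [1/64, 1/16)
  'e': [0/1 + 1/8*1/2, 0/1 + 1/8*1/1) = [1/16, 1/8) <- contains code 7/64
  emit 'e', narrow to [1/16, 1/8)
Step 3: interval [1/16, 1/8), width = 1/8 - 1/16 = 1/16
  'a': [1/16 + 1/16*0/1, 1/16 + 1/16*1/8) = [1/16, 9/128)
  'f': [1/16 + 1/16*1/8, 1/16 + 1/16*1/2) = [9/128, 3/32)
  'e': [1/16 + 1/16*1/2, 1/16 + 1/16*1/1) = [3/32, 1/8) <- contains code 7/64
  emit 'e', narrow to [3/32, 1/8)

Answer: symbol=a low=0/1 high=1/8
symbol=e low=1/16 high=1/8
symbol=e low=3/32 high=1/8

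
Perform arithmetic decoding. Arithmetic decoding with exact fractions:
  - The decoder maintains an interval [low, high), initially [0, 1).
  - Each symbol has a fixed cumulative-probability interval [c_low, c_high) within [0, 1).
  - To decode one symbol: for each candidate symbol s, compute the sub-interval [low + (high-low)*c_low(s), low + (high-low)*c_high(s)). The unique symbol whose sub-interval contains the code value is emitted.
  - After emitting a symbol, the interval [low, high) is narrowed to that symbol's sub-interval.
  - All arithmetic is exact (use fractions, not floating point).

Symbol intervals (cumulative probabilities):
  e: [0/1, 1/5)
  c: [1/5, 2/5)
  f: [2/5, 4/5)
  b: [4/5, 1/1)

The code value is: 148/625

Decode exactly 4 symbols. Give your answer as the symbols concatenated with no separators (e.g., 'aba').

Answer: cebf

Derivation:
Step 1: interval [0/1, 1/1), width = 1/1 - 0/1 = 1/1
  'e': [0/1 + 1/1*0/1, 0/1 + 1/1*1/5) = [0/1, 1/5)
  'c': [0/1 + 1/1*1/5, 0/1 + 1/1*2/5) = [1/5, 2/5) <- contains code 148/625
  'f': [0/1 + 1/1*2/5, 0/1 + 1/1*4/5) = [2/5, 4/5)
  'b': [0/1 + 1/1*4/5, 0/1 + 1/1*1/1) = [4/5, 1/1)
  emit 'c', narrow to [1/5, 2/5)
Step 2: interval [1/5, 2/5), width = 2/5 - 1/5 = 1/5
  'e': [1/5 + 1/5*0/1, 1/5 + 1/5*1/5) = [1/5, 6/25) <- contains code 148/625
  'c': [1/5 + 1/5*1/5, 1/5 + 1/5*2/5) = [6/25, 7/25)
  'f': [1/5 + 1/5*2/5, 1/5 + 1/5*4/5) = [7/25, 9/25)
  'b': [1/5 + 1/5*4/5, 1/5 + 1/5*1/1) = [9/25, 2/5)
  emit 'e', narrow to [1/5, 6/25)
Step 3: interval [1/5, 6/25), width = 6/25 - 1/5 = 1/25
  'e': [1/5 + 1/25*0/1, 1/5 + 1/25*1/5) = [1/5, 26/125)
  'c': [1/5 + 1/25*1/5, 1/5 + 1/25*2/5) = [26/125, 27/125)
  'f': [1/5 + 1/25*2/5, 1/5 + 1/25*4/5) = [27/125, 29/125)
  'b': [1/5 + 1/25*4/5, 1/5 + 1/25*1/1) = [29/125, 6/25) <- contains code 148/625
  emit 'b', narrow to [29/125, 6/25)
Step 4: interval [29/125, 6/25), width = 6/25 - 29/125 = 1/125
  'e': [29/125 + 1/125*0/1, 29/125 + 1/125*1/5) = [29/125, 146/625)
  'c': [29/125 + 1/125*1/5, 29/125 + 1/125*2/5) = [146/625, 147/625)
  'f': [29/125 + 1/125*2/5, 29/125 + 1/125*4/5) = [147/625, 149/625) <- contains code 148/625
  'b': [29/125 + 1/125*4/5, 29/125 + 1/125*1/1) = [149/625, 6/25)
  emit 'f', narrow to [147/625, 149/625)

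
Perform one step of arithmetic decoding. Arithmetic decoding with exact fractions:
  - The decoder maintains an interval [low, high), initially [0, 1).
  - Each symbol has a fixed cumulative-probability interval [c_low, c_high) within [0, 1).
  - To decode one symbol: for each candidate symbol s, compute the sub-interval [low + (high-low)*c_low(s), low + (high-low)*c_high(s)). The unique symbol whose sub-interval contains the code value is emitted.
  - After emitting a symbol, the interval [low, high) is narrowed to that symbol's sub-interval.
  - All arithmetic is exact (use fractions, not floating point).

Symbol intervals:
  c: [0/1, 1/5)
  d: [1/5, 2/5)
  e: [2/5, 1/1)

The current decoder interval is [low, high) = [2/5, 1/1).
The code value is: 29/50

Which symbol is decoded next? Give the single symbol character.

Answer: d

Derivation:
Interval width = high − low = 1/1 − 2/5 = 3/5
Scaled code = (code − low) / width = (29/50 − 2/5) / 3/5 = 3/10
  c: [0/1, 1/5) 
  d: [1/5, 2/5) ← scaled code falls here ✓
  e: [2/5, 1/1) 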